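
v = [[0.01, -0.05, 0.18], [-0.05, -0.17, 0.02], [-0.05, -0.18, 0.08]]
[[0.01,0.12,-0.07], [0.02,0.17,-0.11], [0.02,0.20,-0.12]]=v@[[0.6, -0.29, -0.71], [-0.27, -0.85, 0.84], [-0.03, 0.42, -0.10]]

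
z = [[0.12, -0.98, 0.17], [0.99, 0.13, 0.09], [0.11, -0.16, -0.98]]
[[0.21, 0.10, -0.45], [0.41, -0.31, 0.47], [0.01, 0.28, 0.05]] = z@[[0.43,  -0.26,  0.42], [-0.15,  -0.18,  0.5], [0.06,  -0.29,  -0.09]]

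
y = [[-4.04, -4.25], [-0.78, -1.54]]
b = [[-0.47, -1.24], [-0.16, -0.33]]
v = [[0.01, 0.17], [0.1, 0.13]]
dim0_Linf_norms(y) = [4.04, 4.25]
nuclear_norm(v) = 0.30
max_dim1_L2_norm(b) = 1.33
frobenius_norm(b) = 1.38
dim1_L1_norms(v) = [0.18, 0.23]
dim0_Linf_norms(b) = [0.47, 1.24]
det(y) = 2.91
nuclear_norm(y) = 6.57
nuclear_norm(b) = 1.41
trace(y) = -5.58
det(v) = -0.02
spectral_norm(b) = 1.38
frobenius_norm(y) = 6.11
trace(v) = 0.14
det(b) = -0.04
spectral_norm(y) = 6.09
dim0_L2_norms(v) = [0.1, 0.21]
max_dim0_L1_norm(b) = 1.57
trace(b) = -0.80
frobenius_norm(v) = 0.24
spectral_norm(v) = 0.23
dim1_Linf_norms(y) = [4.25, 1.54]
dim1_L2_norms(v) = [0.17, 0.16]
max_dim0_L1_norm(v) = 0.3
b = y @ v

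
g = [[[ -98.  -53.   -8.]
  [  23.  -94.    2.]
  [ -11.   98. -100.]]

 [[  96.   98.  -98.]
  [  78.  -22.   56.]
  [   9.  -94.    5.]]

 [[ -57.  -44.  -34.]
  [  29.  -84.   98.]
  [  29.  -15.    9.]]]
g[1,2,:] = [9.0, -94.0, 5.0]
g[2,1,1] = -84.0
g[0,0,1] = -53.0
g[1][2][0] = 9.0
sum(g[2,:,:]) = -69.0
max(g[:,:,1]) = 98.0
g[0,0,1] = -53.0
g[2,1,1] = -84.0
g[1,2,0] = 9.0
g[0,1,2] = 2.0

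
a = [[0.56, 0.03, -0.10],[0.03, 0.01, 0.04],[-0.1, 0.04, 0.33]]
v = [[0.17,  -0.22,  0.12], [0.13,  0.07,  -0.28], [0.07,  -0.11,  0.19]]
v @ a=[[0.08, 0.01, 0.01], [0.10, -0.01, -0.1], [0.02, 0.01, 0.05]]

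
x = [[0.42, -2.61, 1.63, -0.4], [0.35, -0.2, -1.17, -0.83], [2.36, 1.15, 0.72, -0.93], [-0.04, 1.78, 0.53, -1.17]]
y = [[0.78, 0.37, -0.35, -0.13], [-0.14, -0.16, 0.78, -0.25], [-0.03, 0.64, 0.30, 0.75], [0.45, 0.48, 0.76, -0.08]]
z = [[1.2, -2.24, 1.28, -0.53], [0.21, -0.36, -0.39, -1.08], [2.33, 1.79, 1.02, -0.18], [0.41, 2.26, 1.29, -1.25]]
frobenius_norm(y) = 1.92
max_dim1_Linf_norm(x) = 2.61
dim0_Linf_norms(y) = [0.78, 0.64, 0.78, 0.75]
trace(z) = 0.61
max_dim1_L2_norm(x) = 3.13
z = x + y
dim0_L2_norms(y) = [0.91, 0.9, 1.18, 0.81]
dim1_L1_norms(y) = [1.63, 1.33, 1.72, 1.77]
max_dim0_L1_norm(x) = 5.74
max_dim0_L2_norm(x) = 3.37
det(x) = -19.68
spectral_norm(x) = 3.56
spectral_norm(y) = 1.27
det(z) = -18.15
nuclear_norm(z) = 9.49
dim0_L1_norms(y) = [1.4, 1.65, 2.19, 1.21]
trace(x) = -0.23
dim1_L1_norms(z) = [5.25, 2.04, 5.32, 5.21]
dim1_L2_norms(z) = [2.89, 1.22, 3.12, 2.92]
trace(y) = 0.84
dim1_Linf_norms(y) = [0.78, 0.78, 0.75, 0.76]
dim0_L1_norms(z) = [4.15, 6.65, 3.98, 3.04]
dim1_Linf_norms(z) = [2.24, 1.08, 2.33, 2.26]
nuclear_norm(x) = 9.26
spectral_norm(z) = 3.99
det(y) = 0.05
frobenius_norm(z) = 5.30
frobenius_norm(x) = 5.01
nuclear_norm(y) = 3.33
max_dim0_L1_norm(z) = 6.65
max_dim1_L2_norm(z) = 3.12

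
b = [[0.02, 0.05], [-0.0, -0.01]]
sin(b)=[[0.02, 0.05], [0.00, -0.01]]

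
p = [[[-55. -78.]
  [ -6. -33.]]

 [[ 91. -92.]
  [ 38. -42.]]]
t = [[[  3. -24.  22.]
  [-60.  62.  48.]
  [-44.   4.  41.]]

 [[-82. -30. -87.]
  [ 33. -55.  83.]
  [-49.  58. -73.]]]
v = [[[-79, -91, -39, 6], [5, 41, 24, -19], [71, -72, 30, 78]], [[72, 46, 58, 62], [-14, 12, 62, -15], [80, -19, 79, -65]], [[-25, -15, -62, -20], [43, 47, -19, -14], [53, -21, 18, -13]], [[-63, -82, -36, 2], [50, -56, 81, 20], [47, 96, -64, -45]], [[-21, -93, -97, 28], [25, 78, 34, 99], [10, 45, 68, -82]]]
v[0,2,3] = 78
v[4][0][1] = -93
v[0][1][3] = -19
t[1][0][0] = -82.0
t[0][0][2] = 22.0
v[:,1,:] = [[5, 41, 24, -19], [-14, 12, 62, -15], [43, 47, -19, -14], [50, -56, 81, 20], [25, 78, 34, 99]]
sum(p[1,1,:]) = -4.0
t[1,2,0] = -49.0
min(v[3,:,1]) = -82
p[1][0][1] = -92.0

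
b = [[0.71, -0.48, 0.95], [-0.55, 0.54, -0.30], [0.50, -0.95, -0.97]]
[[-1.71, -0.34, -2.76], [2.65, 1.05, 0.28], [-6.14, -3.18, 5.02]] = b @ [[-3.97,-2.81,-0.79], [2.10,0.06,-2.2], [2.23,1.77,-3.43]]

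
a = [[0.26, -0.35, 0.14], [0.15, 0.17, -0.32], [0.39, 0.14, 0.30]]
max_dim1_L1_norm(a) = 0.83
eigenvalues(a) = [(0.59+0j), (0.07+0.36j), (0.07-0.36j)]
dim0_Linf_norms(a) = [0.39, 0.35, 0.32]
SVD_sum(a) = [[0.26,  -0.10,  0.25], [-0.11,  0.04,  -0.1], [0.3,  -0.12,  0.29]] + [[-0.09, -0.14, 0.04], [0.16, 0.24, -0.07], [0.14, 0.21, -0.06]] + [[0.1, -0.11, -0.15], [0.1, -0.11, -0.15], [-0.05, 0.05, 0.07]]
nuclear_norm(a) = 1.33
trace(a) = 0.73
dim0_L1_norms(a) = [0.8, 0.66, 0.76]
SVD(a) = [[-0.63, 0.41, -0.66],[0.26, -0.69, -0.68],[-0.73, -0.60, 0.32]] @ diag([0.5894220814220471, 0.4255418810899989, 0.31095935002904657]) @ [[-0.69, 0.27, -0.67], [-0.54, -0.81, 0.23], [-0.48, 0.52, 0.71]]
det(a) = 0.08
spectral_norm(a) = 0.59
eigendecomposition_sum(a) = [[0.25+0.00j, -0.12+0.00j, (0.25+0j)],[-0.12+0.00j, 0.06+0.00j, -0.13-0.00j],[(0.27+0j), (-0.13+0j), (0.28+0j)]] + [[(0.01+0.11j), -0.11+0.06j, -0.06-0.07j], [0.14+0.01j, 0.06+0.16j, -0.10+0.06j], [(0.06-0.1j), (0.14+0.02j), 0.01+0.09j]] + [[0.01-0.11j, -0.11-0.06j, (-0.06+0.07j)], [(0.14-0.01j), (0.06-0.16j), -0.10-0.06j], [(0.06+0.1j), (0.14-0.02j), 0.01-0.09j]]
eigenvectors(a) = [[(0.63+0j), (-0.08-0.51j), -0.08+0.51j], [-0.31+0.00j, -0.66+0.00j, -0.66-0.00j], [(0.71+0j), -0.24+0.49j, -0.24-0.49j]]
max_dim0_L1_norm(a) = 0.8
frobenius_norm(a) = 0.79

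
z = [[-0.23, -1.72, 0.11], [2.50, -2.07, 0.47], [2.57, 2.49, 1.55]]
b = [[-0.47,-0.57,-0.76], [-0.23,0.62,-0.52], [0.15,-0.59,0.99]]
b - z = [[-0.24, 1.15, -0.87], [-2.73, 2.69, -0.99], [-2.42, -3.08, -0.56]]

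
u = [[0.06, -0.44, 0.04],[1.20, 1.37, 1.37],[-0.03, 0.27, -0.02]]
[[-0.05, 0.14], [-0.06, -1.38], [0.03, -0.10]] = u @ [[-0.06, -1.62],[0.10, -0.47],[-0.09, 0.88]]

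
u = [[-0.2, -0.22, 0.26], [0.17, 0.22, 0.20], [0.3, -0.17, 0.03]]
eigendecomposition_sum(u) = [[(-0.25+0j), (-0.04+0j), 0.18-0.00j], [(0.01-0j), 0.00-0.00j, (-0.01+0j)], [0.19-0.00j, 0.03-0.00j, (-0.13+0j)]] + [[0.03+0.05j,  -0.09+0.05j,  0.04+0.07j],[0.08-0.06j,  0.11+0.13j,  (0.1-0.09j)],[0.06+0.06j,  (-0.1+0.1j),  0.08+0.08j]] + [[0.03-0.05j, (-0.09-0.05j), 0.04-0.07j], [(0.08+0.06j), 0.11-0.13j, (0.1+0.09j)], [0.06-0.06j, (-0.1-0.1j), 0.08-0.08j]]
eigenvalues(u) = [(-0.38+0j), (0.22+0.26j), (0.22-0.26j)]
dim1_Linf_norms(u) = [0.26, 0.22, 0.3]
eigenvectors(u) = [[-0.80+0.00j, -0.08+0.41j, (-0.08-0.41j)],[(0.03+0j), (0.7+0j), (0.7-0j)],[0.59+0.00j, 0.06+0.58j, 0.06-0.58j]]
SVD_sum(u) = [[-0.28, -0.18, 0.08], [0.17, 0.11, -0.05], [0.12, 0.08, -0.03]] + [[0.1, -0.10, 0.11], [0.05, -0.05, 0.06], [0.15, -0.15, 0.17]] + [[-0.02,0.06,0.07],[-0.05,0.16,0.19],[0.03,-0.09,-0.11]]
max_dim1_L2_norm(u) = 0.39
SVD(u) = [[-0.80,0.52,0.30], [0.49,0.28,0.83], [0.35,0.81,-0.48]] @ diag([0.42550317240951513, 0.3420172170036518, 0.30833629942404656]) @ [[0.82,0.53,-0.23], [0.54,-0.56,0.63], [-0.2,0.64,0.74]]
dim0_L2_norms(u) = [0.4, 0.35, 0.33]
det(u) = -0.04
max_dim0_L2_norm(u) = 0.4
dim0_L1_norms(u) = [0.67, 0.61, 0.49]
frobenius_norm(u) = 0.63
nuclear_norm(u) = 1.08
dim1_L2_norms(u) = [0.39, 0.34, 0.35]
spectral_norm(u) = 0.43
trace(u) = 0.05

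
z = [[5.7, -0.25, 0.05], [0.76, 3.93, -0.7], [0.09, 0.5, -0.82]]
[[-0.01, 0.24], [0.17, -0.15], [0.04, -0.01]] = z @ [[0.00,0.04], [0.04,-0.05], [-0.02,-0.02]]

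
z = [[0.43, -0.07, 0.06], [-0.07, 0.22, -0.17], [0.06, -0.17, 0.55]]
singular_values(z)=[0.65, 0.41, 0.14]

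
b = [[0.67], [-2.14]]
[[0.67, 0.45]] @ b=[[-0.51]]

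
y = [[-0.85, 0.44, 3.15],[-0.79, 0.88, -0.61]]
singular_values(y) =[3.3, 1.3]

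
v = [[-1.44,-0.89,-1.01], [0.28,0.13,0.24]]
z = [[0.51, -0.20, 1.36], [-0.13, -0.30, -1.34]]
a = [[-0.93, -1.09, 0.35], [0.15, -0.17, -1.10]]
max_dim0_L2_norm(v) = 1.47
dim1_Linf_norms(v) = [1.44, 0.28]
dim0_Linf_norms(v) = [1.44, 0.89, 1.01]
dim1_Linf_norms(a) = [1.09, 1.1]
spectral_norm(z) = 1.96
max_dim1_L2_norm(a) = 1.47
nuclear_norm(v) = 2.07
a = v + z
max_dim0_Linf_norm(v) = 1.44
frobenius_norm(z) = 2.01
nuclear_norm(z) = 2.40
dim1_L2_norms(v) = [1.97, 0.39]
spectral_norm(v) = 2.01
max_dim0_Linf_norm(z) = 1.36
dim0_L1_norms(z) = [0.64, 0.5, 2.7]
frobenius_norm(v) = 2.01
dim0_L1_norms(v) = [1.72, 1.02, 1.25]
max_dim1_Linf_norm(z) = 1.36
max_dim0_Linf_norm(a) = 1.1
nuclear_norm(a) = 2.58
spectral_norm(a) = 1.51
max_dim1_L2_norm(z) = 1.47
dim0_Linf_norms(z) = [0.51, 0.3, 1.36]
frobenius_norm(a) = 1.85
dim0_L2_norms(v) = [1.47, 0.9, 1.04]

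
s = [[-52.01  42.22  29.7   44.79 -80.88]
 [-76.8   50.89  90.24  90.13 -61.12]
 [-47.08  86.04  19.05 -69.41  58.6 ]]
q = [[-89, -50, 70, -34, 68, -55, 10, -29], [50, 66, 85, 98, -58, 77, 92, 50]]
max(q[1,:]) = 98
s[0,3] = 44.79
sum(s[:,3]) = 65.50999999999999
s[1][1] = 50.89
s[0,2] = 29.7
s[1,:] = [-76.8, 50.89, 90.24, 90.13, -61.12]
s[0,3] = 44.79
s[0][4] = -80.88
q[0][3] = -34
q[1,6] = 92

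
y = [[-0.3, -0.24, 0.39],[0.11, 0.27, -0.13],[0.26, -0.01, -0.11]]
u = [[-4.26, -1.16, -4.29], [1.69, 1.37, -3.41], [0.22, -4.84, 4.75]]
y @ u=[[0.96, -1.87, 3.96], [-0.04, 0.87, -2.01], [-1.15, 0.22, -1.6]]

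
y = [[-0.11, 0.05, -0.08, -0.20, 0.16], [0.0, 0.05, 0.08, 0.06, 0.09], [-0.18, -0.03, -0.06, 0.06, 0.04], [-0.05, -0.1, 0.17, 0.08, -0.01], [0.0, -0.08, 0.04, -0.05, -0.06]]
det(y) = -0.00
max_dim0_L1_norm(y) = 0.45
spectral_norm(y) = 0.33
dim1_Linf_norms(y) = [0.2, 0.09, 0.18, 0.17, 0.08]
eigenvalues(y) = [(0.19+0j), (-0.21+0j), (-0.05+0.08j), (-0.05-0.08j), 0j]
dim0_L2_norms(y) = [0.22, 0.15, 0.22, 0.24, 0.2]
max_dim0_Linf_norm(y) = 0.2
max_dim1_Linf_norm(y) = 0.2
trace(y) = -0.10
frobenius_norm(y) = 0.46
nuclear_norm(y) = 0.88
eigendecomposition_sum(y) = [[0.06+0.00j, (0.08-0j), (-0.06-0j), (-0.11+0j), 0.06+0.00j], [-0.04-0.00j, (-0.06+0j), (0.04+0j), (0.08+0j), (-0.04-0j)], [-0.05-0.00j, (-0.07+0j), (0.05+0j), 0.10+0.00j, (-0.05-0j)], [-0.06-0.00j, -0.09+0.00j, 0.07+0.00j, 0.13+0.00j, -0.06-0.00j], [0.02+0.00j, 0.03-0.00j, -0.02-0.00j, -0.04+0.00j, 0.02+0.00j]] + [[(-0.1+0j), (0.03-0j), (-0.04+0j), (-0.05+0j), (0.1-0j)],  [-0j, -0.00+0.00j, 0.00-0.00j, 0.00-0.00j, (-0+0j)],  [-0.18+0.00j, (0.05-0j), (-0.07+0j), -0.09+0.00j, 0.18-0.00j],  [0.09-0.00j, -0.03+0.00j, 0.04-0.00j, (0.05-0j), (-0.1+0j)],  [0.08-0.00j, (-0.02+0j), (0.03-0j), 0.04-0.00j, -0.09+0.00j]] + [[(-0.04-0.02j), (-0.03+0.04j), 0.01+0.03j, (-0.02-0.04j), 0.01+0.09j], [(0.02+0.04j), (0.05-0.02j), 0.02-0.04j, (-0.01+0.05j), 0.06-0.09j], [(0.02-0.01j), (-0.01-0.03j), -0.02-0.01j, (0.03+0.01j), -0.05-0.03j], [-0.04+0.01j, 0.01+0.05j, 0.03+0.02j, (-0.05-0.02j), (0.08+0.07j)], [(-0.05-0.03j), (-0.04+0.05j), (0.01+0.05j), -0.03-0.06j, 0.01+0.14j]] + [[(-0.04+0.02j), (-0.03-0.04j), 0.01-0.03j, (-0.02+0.04j), (0.01-0.09j)],[0.02-0.04j, (0.05+0.02j), (0.02+0.04j), (-0.01-0.05j), 0.06+0.09j],[0.02+0.01j, (-0.01+0.03j), (-0.02+0.01j), (0.03-0.01j), -0.05+0.03j],[-0.04-0.01j, (0.01-0.05j), 0.03-0.02j, -0.05+0.02j, (0.08-0.07j)],[(-0.05+0.03j), (-0.04-0.05j), 0.01-0.05j, -0.03+0.06j, (0.01-0.14j)]] + [[-0j, (-0.01+0j), -0.00+0.00j, -0j, -0.01+0.00j], [-0.00+0.00j, (0.01-0j), 0.00-0.00j, (-0.01+0j), (0.01-0j)], [(-0+0j), 0.00-0.00j, 0.00-0.00j, -0.00+0.00j, 0.01-0.00j], [-0j, -0.00+0.00j, -0.00+0.00j, 0.00-0.00j, (-0+0j)], [-0j, (-0.01+0j), (-0+0j), 0.01-0.00j, (-0.01+0j)]]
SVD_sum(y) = [[-0.09, 0.08, -0.14, -0.17, 0.13], [0.01, -0.01, 0.01, 0.01, -0.01], [-0.02, 0.02, -0.03, -0.04, 0.03], [0.05, -0.04, 0.08, 0.09, -0.07], [0.01, -0.01, 0.02, 0.02, -0.02]] + [[-0.03, -0.01, 0.01, 0.01, 0.01], [-0.05, -0.02, 0.02, 0.02, 0.02], [-0.13, -0.04, 0.05, 0.05, 0.06], [-0.11, -0.04, 0.04, 0.04, 0.05], [0.00, 0.00, -0.00, -0.0, -0.00]] + [[0.02,0.02,0.03,-0.00,0.03], [0.04,0.04,0.07,-0.01,0.07], [-0.03,-0.03,-0.06,0.01,-0.05], [0.01,0.01,0.03,-0.0,0.03], [-0.01,-0.01,-0.02,0.0,-0.02]] + [[-0.00, -0.03, 0.02, -0.04, -0.01], [0.00, 0.03, -0.02, 0.04, 0.01], [0.0, 0.03, -0.02, 0.04, 0.01], [-0.00, -0.04, 0.03, -0.05, -0.01], [-0.00, -0.06, 0.04, -0.08, -0.02]] + [[0.00,-0.00,-0.0,0.0,0.00], [-0.00,0.0,0.00,-0.0,-0.00], [-0.0,0.0,0.0,-0.00,-0.0], [0.00,-0.0,-0.0,0.00,0.00], [-0.00,0.00,0.00,-0.0,-0.00]]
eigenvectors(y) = [[0.53+0.00j, (0.4+0j), (0.4-0j), 0.40+0.00j, -0.39+0.00j], [(-0.39+0j), -0.02+0.00j, -0.38-0.29j, (-0.38+0.29j), 0.67+0.00j], [-0.45+0.00j, (0.75+0j), -0.16+0.20j, (-0.16-0.2j), (0.32+0j)], [-0.58+0.00j, -0.39+0.00j, 0.31-0.31j, (0.31+0.31j), -0.15+0.00j], [0.17+0.00j, (-0.35+0j), (0.59+0j), 0.59-0.00j, (-0.52+0j)]]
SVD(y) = [[-0.86, 0.17, -0.29, 0.37, 0.12],[0.07, 0.26, -0.72, -0.35, -0.54],[-0.19, 0.73, 0.54, -0.31, -0.19],[0.46, 0.60, -0.26, 0.44, 0.41],[0.12, -0.02, 0.21, 0.67, -0.70]] @ diag([0.3285436811477167, 0.2274978373185502, 0.16305099841872683, 0.1581693861412998, 0.0007751100765815348]) @ [[0.32, -0.27, 0.51, 0.59, -0.46], [-0.80, -0.26, 0.29, 0.33, 0.33], [-0.32, -0.35, -0.63, 0.09, -0.6], [-0.04, -0.55, 0.4, -0.71, -0.18], [0.39, -0.66, -0.32, 0.17, 0.53]]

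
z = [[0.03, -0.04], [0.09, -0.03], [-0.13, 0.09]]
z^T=[[0.03, 0.09, -0.13], [-0.04, -0.03, 0.09]]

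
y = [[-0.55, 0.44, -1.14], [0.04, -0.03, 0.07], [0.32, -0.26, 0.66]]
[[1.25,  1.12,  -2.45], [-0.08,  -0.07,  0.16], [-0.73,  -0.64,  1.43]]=y @ [[-0.08,-1.54,0.64],[1.12,-1.20,-1.55],[-0.63,-0.70,1.24]]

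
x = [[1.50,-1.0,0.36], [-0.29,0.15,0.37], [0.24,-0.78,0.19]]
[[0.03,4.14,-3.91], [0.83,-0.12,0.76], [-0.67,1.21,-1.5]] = x @ [[0.55, 2.02, -1.68], [1.53, -0.57, 1.45], [2.05, 1.5, 0.16]]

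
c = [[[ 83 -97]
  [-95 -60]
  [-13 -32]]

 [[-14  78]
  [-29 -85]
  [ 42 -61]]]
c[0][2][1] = -32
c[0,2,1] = -32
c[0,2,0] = -13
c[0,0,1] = -97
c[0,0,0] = 83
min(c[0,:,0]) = -95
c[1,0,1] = 78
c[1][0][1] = 78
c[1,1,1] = -85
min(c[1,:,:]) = -85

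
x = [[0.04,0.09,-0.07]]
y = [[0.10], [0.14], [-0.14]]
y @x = [[0.0, 0.01, -0.01], [0.01, 0.01, -0.01], [-0.01, -0.01, 0.01]]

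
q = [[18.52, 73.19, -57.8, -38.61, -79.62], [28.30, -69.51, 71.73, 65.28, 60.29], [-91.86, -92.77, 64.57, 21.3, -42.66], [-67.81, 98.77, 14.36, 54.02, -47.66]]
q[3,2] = 14.36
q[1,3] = 65.28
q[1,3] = 65.28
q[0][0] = 18.52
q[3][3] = 54.02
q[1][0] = 28.3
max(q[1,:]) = 71.73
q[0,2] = -57.8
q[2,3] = 21.3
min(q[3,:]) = -67.81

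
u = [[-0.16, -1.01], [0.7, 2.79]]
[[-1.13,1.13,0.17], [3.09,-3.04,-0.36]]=u@[[-0.09, 0.32, 0.40],[1.13, -1.17, -0.23]]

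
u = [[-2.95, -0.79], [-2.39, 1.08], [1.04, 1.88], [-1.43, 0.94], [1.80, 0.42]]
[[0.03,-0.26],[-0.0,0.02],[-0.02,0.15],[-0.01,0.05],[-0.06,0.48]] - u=[[2.98, 0.53], [2.39, -1.06], [-1.06, -1.73], [1.42, -0.89], [-1.86, 0.06]]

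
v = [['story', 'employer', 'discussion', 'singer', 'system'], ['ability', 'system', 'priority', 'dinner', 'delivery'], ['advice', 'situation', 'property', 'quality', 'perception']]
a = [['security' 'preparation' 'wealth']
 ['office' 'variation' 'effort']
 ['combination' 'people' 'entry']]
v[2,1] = 'situation'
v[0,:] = ['story', 'employer', 'discussion', 'singer', 'system']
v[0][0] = 'story'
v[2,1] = 'situation'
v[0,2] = 'discussion'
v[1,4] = 'delivery'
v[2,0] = 'advice'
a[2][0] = 'combination'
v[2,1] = 'situation'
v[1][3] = 'dinner'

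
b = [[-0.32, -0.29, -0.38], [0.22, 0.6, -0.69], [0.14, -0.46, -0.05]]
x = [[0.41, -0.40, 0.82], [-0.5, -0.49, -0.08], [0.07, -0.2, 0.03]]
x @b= [[-0.10, -0.74, 0.08],[0.04, -0.11, 0.53],[-0.06, -0.15, 0.11]]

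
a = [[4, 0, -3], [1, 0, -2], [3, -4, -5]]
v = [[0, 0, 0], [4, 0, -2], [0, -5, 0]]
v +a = [[4, 0, -3], [5, 0, -4], [3, -9, -5]]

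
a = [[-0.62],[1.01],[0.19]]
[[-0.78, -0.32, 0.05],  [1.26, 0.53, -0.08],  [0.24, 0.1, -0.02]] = a @ [[1.25, 0.52, -0.08]]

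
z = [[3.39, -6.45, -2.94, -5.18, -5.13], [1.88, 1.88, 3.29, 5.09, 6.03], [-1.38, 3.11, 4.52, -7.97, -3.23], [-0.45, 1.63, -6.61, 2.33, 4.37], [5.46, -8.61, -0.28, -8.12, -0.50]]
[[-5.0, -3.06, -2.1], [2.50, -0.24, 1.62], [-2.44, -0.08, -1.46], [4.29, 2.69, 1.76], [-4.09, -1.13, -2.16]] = z @ [[-0.52, -1.0, -0.00], [0.05, -0.31, 0.13], [-0.18, -0.09, -0.08], [0.07, -0.24, 0.12], [0.6, 0.62, 0.17]]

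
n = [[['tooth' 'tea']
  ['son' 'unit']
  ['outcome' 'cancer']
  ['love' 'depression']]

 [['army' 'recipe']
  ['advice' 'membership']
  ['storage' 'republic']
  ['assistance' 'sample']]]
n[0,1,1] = 'unit'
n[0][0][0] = 'tooth'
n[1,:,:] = [['army', 'recipe'], ['advice', 'membership'], ['storage', 'republic'], ['assistance', 'sample']]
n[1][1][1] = 'membership'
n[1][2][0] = 'storage'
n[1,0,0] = 'army'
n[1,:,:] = [['army', 'recipe'], ['advice', 'membership'], ['storage', 'republic'], ['assistance', 'sample']]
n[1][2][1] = 'republic'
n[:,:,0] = [['tooth', 'son', 'outcome', 'love'], ['army', 'advice', 'storage', 'assistance']]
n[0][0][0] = 'tooth'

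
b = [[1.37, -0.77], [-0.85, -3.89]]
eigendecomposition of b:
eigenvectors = [[0.99, 0.14],  [-0.16, 0.99]]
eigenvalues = [1.49, -4.01]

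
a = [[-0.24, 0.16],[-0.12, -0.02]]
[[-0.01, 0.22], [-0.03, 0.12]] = a @[[0.2, -0.98], [0.24, -0.12]]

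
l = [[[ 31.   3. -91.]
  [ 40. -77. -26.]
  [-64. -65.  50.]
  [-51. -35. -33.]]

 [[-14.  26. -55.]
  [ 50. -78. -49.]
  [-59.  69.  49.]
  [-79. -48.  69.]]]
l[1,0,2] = -55.0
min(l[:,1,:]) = -78.0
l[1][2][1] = 69.0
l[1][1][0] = 50.0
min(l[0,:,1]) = -77.0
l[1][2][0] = -59.0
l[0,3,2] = -33.0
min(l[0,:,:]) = -91.0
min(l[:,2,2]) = 49.0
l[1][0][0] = -14.0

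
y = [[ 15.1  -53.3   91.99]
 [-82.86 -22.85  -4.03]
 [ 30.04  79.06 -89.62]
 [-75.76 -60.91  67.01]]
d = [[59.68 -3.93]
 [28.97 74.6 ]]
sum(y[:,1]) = -58.0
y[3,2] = 67.01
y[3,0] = -75.76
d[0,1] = -3.93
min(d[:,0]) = 28.97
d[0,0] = 59.68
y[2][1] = 79.06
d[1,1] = 74.6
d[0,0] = 59.68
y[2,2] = -89.62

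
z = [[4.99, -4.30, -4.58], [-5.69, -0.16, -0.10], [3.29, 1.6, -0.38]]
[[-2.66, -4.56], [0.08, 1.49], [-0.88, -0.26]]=z@[[-0.02, -0.28],[-0.31, 0.47],[0.85, 0.25]]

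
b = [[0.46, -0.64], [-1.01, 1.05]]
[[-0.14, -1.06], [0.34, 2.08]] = b @ [[-0.43, -1.34], [-0.09, 0.69]]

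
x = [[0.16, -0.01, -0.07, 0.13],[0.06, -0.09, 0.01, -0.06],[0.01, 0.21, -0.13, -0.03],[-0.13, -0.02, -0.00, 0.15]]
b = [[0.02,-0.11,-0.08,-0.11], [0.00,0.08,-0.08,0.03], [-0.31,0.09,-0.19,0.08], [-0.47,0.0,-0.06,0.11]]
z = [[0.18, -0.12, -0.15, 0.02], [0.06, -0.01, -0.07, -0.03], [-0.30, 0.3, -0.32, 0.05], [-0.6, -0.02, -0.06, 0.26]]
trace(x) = 0.09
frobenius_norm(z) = 0.89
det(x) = 0.00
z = x + b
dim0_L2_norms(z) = [0.7, 0.32, 0.37, 0.27]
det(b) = -0.00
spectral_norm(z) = 0.77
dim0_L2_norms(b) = [0.56, 0.16, 0.23, 0.18]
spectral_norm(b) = 0.60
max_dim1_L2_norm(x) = 0.25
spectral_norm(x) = 0.26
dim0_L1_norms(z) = [1.14, 0.45, 0.6, 0.36]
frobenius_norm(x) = 0.41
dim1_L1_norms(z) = [0.47, 0.17, 0.97, 0.94]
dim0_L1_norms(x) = [0.36, 0.33, 0.21, 0.37]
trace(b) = 0.02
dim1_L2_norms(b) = [0.18, 0.12, 0.38, 0.49]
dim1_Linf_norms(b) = [0.11, 0.08, 0.31, 0.47]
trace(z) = 0.11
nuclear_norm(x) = 0.73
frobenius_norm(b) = 0.65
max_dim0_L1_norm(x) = 0.37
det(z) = 0.00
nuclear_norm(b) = 0.96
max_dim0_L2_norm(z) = 0.7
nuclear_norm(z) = 1.40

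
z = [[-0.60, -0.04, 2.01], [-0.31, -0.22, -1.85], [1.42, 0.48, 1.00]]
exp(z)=[[2.22, 0.60, 3.66],[-2.05, 0.12, -4.21],[2.46, 0.95, 4.5]]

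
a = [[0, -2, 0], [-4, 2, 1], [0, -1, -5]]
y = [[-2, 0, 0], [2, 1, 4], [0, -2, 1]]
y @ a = [[0, 4, 0], [-4, -6, -19], [8, -5, -7]]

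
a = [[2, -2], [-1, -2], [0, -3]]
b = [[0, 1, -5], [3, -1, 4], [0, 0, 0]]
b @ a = [[-1, 13], [7, -16], [0, 0]]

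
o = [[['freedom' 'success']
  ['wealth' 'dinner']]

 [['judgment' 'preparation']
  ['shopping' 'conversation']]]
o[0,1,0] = 'wealth'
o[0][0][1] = 'success'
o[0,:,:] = [['freedom', 'success'], ['wealth', 'dinner']]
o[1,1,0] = 'shopping'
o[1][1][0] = 'shopping'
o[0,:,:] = [['freedom', 'success'], ['wealth', 'dinner']]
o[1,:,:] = [['judgment', 'preparation'], ['shopping', 'conversation']]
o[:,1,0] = ['wealth', 'shopping']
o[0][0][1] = 'success'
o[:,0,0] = ['freedom', 'judgment']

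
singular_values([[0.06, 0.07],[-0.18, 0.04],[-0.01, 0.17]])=[0.2, 0.18]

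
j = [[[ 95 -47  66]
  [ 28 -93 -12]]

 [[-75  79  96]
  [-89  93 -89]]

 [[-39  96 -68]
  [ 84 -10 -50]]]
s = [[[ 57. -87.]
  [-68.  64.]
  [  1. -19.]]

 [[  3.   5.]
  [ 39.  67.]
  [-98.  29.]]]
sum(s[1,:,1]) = 101.0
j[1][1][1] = 93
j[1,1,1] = 93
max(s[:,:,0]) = 57.0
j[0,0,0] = 95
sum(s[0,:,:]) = -52.0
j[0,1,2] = -12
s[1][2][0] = -98.0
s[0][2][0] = 1.0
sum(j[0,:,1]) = -140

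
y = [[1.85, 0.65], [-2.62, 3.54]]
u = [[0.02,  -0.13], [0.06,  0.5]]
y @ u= [[0.08, 0.08], [0.16, 2.11]]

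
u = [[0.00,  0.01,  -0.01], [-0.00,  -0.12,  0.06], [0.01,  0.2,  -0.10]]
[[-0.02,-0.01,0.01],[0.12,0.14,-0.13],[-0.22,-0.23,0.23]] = u @ [[-1.31, 0.42, 0.22], [-0.47, -1.32, 1.01], [1.08, -0.29, -0.22]]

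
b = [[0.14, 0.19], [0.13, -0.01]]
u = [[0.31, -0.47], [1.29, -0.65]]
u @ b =[[-0.02,0.06], [0.1,0.25]]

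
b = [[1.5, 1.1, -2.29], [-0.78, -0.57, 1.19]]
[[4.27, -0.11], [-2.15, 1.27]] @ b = [[6.49, 4.76, -9.91], [-4.22, -3.09, 6.43]]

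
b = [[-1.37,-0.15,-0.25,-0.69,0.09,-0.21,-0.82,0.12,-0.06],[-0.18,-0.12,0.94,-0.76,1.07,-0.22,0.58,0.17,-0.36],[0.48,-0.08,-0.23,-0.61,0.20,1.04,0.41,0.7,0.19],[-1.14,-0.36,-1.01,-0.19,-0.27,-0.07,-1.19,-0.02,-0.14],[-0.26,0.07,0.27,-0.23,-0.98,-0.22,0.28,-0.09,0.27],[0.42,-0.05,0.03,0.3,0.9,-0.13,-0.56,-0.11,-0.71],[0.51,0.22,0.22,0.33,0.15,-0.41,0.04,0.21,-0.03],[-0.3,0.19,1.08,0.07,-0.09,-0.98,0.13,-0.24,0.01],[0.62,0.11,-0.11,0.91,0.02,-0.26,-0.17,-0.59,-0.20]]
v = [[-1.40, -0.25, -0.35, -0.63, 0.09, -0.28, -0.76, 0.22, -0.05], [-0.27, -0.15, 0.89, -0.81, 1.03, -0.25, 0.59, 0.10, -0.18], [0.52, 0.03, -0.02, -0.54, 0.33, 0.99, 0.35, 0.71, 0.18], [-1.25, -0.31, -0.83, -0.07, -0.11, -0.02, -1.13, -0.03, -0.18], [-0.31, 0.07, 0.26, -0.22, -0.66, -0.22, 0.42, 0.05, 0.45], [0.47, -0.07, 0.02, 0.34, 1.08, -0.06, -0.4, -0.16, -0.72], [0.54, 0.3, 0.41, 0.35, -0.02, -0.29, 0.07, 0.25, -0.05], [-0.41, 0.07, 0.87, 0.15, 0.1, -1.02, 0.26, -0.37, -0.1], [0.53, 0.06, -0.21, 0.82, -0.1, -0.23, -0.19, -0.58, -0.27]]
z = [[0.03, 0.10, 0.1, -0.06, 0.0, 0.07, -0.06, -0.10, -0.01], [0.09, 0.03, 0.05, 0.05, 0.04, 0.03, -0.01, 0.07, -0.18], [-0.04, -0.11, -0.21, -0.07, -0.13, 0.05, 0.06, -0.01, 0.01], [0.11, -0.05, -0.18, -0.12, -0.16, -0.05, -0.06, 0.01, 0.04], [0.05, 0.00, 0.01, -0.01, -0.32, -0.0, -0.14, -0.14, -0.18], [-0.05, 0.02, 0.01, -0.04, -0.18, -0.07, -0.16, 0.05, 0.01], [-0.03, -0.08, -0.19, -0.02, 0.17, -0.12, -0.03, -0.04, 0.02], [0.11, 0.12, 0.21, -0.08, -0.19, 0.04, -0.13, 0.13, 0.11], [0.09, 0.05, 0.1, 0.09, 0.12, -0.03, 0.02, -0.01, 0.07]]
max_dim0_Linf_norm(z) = 0.32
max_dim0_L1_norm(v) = 5.7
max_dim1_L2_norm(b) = 2.0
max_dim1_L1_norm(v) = 4.27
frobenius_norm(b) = 4.57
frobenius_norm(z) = 0.91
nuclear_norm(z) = 2.18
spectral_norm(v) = 2.74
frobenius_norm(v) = 4.49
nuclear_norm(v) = 9.58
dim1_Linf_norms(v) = [1.4, 1.03, 0.99, 1.25, 0.66, 1.08, 0.54, 1.02, 0.82]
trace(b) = -3.42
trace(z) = -0.49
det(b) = -0.01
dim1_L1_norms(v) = [4.03, 4.27, 3.67, 3.93, 2.66, 3.32, 2.28, 3.35, 2.99]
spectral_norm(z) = 0.58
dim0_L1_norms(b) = [5.28, 1.35, 4.14, 4.09, 3.77, 3.54, 4.18, 2.25, 1.97]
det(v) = -0.00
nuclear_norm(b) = 10.24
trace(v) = -2.93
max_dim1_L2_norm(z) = 0.42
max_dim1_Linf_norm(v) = 1.4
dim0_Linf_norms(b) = [1.37, 0.36, 1.08, 0.91, 1.07, 1.04, 1.19, 0.7, 0.71]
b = z + v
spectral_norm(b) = 2.76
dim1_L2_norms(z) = [0.21, 0.23, 0.29, 0.31, 0.42, 0.26, 0.3, 0.4, 0.22]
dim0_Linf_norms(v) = [1.4, 0.31, 0.89, 0.82, 1.08, 1.02, 1.13, 0.71, 0.72]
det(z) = 0.00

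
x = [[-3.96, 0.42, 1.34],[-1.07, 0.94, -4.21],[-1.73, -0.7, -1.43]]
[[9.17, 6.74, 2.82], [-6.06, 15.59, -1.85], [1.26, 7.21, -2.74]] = x @ [[-1.82,-2.48,-0.14],[-0.81,1.45,2.26],[1.72,-2.75,0.98]]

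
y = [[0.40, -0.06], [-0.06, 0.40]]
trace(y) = 0.80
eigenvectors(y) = [[0.71, 0.71],[-0.71, 0.71]]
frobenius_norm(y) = 0.57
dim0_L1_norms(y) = [0.46, 0.46]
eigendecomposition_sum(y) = [[0.23, -0.23], [-0.23, 0.23]] + [[0.17, 0.17], [0.17, 0.17]]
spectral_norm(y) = 0.46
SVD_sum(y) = [[0.23, -0.23], [-0.23, 0.23]] + [[0.17, 0.17], [0.17, 0.17]]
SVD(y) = [[-0.71, 0.71], [0.71, 0.71]] @ diag([0.46, 0.33999999999999997]) @ [[-0.71, 0.71],[0.71, 0.71]]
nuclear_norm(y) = 0.80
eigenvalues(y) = [0.46, 0.34]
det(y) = 0.16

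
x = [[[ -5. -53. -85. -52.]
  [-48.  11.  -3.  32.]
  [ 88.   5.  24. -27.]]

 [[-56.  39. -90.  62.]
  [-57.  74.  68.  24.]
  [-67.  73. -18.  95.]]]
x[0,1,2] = -3.0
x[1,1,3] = 24.0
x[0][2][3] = -27.0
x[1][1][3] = 24.0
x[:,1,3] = [32.0, 24.0]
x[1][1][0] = -57.0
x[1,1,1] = 74.0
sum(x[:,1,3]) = 56.0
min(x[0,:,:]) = -85.0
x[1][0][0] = -56.0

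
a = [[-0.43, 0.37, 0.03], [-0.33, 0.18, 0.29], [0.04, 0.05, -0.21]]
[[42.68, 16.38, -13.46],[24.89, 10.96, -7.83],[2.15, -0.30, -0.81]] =a@[[-98.49,-45.17,3.32], [3.18,-7.51,-32.25], [-28.23,-8.94,-3.21]]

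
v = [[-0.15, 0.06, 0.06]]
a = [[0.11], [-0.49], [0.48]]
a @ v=[[-0.02, 0.01, 0.01], [0.07, -0.03, -0.03], [-0.07, 0.03, 0.03]]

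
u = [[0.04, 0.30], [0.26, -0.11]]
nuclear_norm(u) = 0.58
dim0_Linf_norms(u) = [0.26, 0.3]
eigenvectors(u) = [[0.81, -0.64], [0.58, 0.77]]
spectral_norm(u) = 0.33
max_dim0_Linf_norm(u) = 0.3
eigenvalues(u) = [0.25, -0.32]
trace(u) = -0.07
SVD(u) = [[-0.79, 0.61], [0.61, 0.79]] @ diag([0.33018194955420754, 0.24955937207122214]) @ [[0.38, -0.92], [0.92, 0.38]]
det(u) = -0.08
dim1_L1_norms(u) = [0.34, 0.37]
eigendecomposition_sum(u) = [[0.16, 0.13], [0.11, 0.09]] + [[-0.12, 0.17], [0.15, -0.20]]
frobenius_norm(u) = 0.41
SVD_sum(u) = [[-0.10,0.24], [0.08,-0.19]] + [[0.14, 0.06],[0.18, 0.08]]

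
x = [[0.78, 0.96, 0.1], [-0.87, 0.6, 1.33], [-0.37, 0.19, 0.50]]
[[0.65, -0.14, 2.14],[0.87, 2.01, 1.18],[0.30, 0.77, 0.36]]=x @[[-0.07, -0.46, 0.69], [0.70, 0.11, 1.61], [0.29, 1.16, 0.61]]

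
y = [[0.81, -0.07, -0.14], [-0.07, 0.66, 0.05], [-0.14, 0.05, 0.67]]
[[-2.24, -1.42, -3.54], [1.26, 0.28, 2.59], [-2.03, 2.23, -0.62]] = y @ [[-3.27, -1.22, -4.43],[1.85, 0.06, 3.62],[-3.85, 3.07, -2.12]]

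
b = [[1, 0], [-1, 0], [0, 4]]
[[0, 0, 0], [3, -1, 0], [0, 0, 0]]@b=[[0, 0], [4, 0], [0, 0]]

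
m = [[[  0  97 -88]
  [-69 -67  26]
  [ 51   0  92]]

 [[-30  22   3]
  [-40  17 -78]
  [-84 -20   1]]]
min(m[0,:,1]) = -67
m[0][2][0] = 51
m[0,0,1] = 97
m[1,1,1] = 17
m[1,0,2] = 3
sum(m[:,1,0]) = -109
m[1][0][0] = -30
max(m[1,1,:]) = 17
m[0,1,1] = -67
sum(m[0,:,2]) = 30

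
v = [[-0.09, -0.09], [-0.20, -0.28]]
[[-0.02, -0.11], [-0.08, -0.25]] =v @ [[-0.25, 1.17], [0.45, 0.07]]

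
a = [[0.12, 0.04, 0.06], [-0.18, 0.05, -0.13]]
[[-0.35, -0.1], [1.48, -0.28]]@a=[[-0.02, -0.02, -0.01], [0.23, 0.05, 0.13]]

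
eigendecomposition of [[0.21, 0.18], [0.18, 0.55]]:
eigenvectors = [[-0.92, -0.40],  [0.40, -0.92]]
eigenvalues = [0.13, 0.63]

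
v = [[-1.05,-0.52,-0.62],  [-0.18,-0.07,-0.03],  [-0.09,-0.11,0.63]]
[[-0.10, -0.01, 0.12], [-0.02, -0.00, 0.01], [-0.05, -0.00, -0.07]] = v @ [[0.04, 0.00, 0.0], [0.15, 0.02, -0.08], [-0.04, 0.00, -0.12]]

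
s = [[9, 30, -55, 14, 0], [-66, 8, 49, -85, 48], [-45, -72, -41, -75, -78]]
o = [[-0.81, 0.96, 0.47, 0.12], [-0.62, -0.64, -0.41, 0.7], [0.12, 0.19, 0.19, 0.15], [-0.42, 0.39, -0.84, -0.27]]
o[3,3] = -0.274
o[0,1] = 0.964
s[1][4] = 48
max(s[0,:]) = 30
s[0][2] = -55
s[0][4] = 0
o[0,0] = -0.808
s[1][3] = -85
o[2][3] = 0.149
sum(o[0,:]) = 0.74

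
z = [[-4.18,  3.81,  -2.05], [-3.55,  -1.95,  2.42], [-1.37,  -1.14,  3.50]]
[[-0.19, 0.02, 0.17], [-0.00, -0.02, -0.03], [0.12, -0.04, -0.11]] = z @ [[0.03,-0.00,-0.02], [0.01,-0.00,-0.0], [0.05,-0.01,-0.04]]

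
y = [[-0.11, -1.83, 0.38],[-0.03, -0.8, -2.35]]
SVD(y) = [[0.20, 0.98], [0.98, -0.2]] @ diag([2.5064273621656925, 1.8402776633397286]) @ [[-0.02,-0.46,-0.89], [-0.06,-0.89,0.46]]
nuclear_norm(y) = 4.35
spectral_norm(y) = 2.51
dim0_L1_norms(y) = [0.14, 2.63, 2.73]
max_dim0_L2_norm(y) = 2.38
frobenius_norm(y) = 3.11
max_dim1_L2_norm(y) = 2.48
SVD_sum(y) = [[-0.01, -0.23, -0.45], [-0.05, -1.13, -2.18]] + [[-0.1, -1.6, 0.83], [0.02, 0.33, -0.17]]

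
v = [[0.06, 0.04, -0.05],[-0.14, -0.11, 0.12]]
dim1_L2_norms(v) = [0.09, 0.21]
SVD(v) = [[-0.38, 0.93],[0.93, 0.38]] @ diag([0.23188692565496122, 0.005334201935670158]) @ [[-0.66, -0.50, 0.56],[0.50, -0.85, -0.18]]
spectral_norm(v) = 0.23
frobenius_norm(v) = 0.23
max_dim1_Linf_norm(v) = 0.14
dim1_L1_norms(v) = [0.15, 0.37]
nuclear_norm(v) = 0.24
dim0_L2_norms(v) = [0.15, 0.12, 0.13]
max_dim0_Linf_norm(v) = 0.14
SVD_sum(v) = [[0.06, 0.04, -0.05], [-0.14, -0.11, 0.12]] + [[0.00, -0.00, -0.00], [0.0, -0.00, -0.0]]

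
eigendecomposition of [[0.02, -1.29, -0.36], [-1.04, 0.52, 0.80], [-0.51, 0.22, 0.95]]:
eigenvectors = [[-0.56, 0.83, 0.55], [0.69, 0.53, -0.39], [0.46, 0.17, 0.74]]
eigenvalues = [1.9, -0.87, 0.46]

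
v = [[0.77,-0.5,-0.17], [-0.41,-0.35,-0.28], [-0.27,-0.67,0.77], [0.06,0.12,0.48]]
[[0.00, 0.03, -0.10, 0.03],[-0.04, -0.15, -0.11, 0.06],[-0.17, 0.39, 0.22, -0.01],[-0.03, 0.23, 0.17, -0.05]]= v @ [[0.06,0.1,-0.01,-0.02],  [0.12,-0.07,0.06,-0.07],  [-0.09,0.48,0.34,-0.08]]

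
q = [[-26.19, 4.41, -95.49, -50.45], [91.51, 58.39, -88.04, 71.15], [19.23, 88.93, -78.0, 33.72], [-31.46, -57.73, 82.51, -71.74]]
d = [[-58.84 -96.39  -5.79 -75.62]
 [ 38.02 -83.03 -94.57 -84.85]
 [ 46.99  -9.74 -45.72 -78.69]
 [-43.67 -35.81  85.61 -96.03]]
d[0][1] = -96.39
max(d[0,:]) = -5.79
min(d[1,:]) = -94.57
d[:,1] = [-96.39, -83.03, -9.74, -35.81]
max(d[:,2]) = 85.61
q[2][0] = 19.23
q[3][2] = 82.51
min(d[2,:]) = -78.69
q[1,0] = 91.51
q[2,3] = 33.72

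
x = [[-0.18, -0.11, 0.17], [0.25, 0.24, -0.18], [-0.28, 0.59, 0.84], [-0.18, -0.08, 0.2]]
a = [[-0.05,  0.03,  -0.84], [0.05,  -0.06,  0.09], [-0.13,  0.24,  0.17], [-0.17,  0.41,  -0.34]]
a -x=[[0.13, 0.14, -1.01],[-0.2, -0.30, 0.27],[0.15, -0.35, -0.67],[0.01, 0.49, -0.54]]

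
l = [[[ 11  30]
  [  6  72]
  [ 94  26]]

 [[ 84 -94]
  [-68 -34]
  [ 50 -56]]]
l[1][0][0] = 84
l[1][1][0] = -68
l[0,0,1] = 30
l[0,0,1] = 30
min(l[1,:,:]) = -94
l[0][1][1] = 72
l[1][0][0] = 84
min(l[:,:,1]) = -94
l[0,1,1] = 72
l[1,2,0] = 50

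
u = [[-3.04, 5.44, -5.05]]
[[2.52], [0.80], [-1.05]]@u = [[-7.66,13.71,-12.73], [-2.43,4.35,-4.04], [3.19,-5.71,5.30]]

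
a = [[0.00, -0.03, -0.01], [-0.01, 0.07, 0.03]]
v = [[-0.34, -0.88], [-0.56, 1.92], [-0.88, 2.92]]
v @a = [[0.01, -0.05, -0.02], [-0.02, 0.15, 0.06], [-0.03, 0.23, 0.1]]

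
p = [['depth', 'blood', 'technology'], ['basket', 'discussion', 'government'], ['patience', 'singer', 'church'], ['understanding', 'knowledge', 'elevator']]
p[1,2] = 'government'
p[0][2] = 'technology'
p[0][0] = 'depth'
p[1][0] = 'basket'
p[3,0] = 'understanding'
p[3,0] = 'understanding'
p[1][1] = 'discussion'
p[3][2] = 'elevator'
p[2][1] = 'singer'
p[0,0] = 'depth'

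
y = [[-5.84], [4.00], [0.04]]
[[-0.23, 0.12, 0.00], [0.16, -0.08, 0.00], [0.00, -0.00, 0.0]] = y@[[0.04,-0.02,-0.00]]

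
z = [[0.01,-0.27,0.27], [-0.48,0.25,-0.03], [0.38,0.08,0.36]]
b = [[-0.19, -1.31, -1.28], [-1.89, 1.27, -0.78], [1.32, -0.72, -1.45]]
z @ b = [[0.86, -0.55, -0.19], [-0.42, 0.97, 0.46], [0.25, -0.66, -1.07]]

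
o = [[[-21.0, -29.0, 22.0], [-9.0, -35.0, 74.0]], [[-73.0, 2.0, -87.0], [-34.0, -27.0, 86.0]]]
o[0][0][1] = -29.0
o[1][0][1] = 2.0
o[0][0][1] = -29.0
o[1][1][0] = -34.0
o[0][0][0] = -21.0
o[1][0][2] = -87.0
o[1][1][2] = 86.0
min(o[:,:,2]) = -87.0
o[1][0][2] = -87.0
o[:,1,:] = [[-9.0, -35.0, 74.0], [-34.0, -27.0, 86.0]]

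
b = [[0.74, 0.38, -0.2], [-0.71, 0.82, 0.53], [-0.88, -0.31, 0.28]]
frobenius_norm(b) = 1.77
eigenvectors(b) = [[(0.02+0.41j), (0.02-0.41j), 0.37+0.00j], [-0.79+0.00j, -0.79-0.00j, (-0.25+0j)], [-0.12-0.44j, -0.12+0.44j, (0.89+0j)]]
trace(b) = 1.84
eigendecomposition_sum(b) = [[(0.37+0.17j), (0.19-0.23j), -0.10-0.13j], [-0.35+0.68j, (0.41+0.38j), (0.27-0.18j)], [(-0.44-0.1j), -0.15+0.29j, (0.14+0.12j)]] + [[(0.37-0.17j), 0.19+0.23j, -0.10+0.13j], [-0.35-0.68j, 0.41-0.38j, (0.27+0.18j)], [-0.44+0.10j, -0.15-0.29j, 0.14-0.12j]] + [[-0j, (-0+0j), -0j], [(-0+0j), 0.00-0.00j, (-0+0j)], [0.00-0.00j, -0.00+0.00j, 0.00-0.00j]]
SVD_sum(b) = [[0.64, -0.08, -0.29],  [-0.86, 0.10, 0.39],  [-0.8, 0.09, 0.36]] + [[0.10, 0.46, 0.09], [0.15, 0.72, 0.14], [-0.08, -0.40, -0.08]] + [[0.00, -0.0, 0.00], [-0.0, 0.0, -0.0], [0.0, -0.0, 0.0]]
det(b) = 0.00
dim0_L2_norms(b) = [1.35, 0.96, 0.63]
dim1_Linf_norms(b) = [0.74, 0.82, 0.88]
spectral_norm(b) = 1.48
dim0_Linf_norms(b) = [0.88, 0.82, 0.53]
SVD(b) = [[-0.48, -0.49, 0.73],  [0.64, -0.76, -0.08],  [0.6, 0.43, 0.68]] @ diag([1.4756528766915897, 0.9801773163105579, 0.0010080188825213204]) @ [[-0.91, 0.11, 0.41], [-0.20, -0.96, -0.19], [0.37, -0.25, 0.89]]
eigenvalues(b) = [(0.92+0.67j), (0.92-0.67j), 0j]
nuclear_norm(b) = 2.46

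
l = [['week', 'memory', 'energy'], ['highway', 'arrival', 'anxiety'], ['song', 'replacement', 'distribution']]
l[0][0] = 'week'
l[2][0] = 'song'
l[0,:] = ['week', 'memory', 'energy']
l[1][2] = 'anxiety'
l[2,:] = ['song', 'replacement', 'distribution']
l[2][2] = 'distribution'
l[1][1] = 'arrival'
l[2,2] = 'distribution'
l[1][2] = 'anxiety'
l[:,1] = ['memory', 'arrival', 'replacement']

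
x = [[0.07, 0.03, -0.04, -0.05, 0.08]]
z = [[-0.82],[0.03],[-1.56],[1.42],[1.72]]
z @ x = [[-0.06, -0.02, 0.03, 0.04, -0.07],[0.00, 0.0, -0.00, -0.0, 0.0],[-0.11, -0.05, 0.06, 0.08, -0.12],[0.10, 0.04, -0.06, -0.07, 0.11],[0.12, 0.05, -0.07, -0.09, 0.14]]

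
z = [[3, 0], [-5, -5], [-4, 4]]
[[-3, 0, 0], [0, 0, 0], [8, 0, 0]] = z@[[-1, 0, 0], [1, 0, 0]]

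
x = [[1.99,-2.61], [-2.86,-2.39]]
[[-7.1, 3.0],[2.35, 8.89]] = x @ [[-1.89, -1.31], [1.28, -2.15]]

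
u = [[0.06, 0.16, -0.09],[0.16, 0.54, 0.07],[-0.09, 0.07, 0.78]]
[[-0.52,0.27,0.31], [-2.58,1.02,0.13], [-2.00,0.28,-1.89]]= u @ [[-0.56, 3.13, 2.43],[-4.33, 0.88, -0.2],[-2.24, 0.64, -2.13]]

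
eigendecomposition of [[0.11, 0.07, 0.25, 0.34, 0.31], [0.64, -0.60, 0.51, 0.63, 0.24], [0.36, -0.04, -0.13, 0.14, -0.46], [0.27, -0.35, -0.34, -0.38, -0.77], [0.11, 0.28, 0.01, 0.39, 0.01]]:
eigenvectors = [[(-0.13+0j),0.34+0.11j,(0.34-0.11j),(-0.69+0j),0.47+0.00j], [-0.91+0.00j,0.10+0.43j,0.10-0.43j,-0.45+0.00j,-0.00+0.00j], [0.22+0.00j,-0.14+0.22j,(-0.14-0.22j),-0.24+0.00j,(-0.7+0j)], [0.07+0.00j,(-0.67+0j),-0.67-0.00j,0.46+0.00j,(-0.12+0j)], [(0.31+0j),0.31+0.24j,(0.31-0.24j),(-0.23+0j),(0.53+0j)]]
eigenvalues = [(-0.77+0j), (-0.17+0.57j), (-0.17-0.57j), (0.12+0j), 0j]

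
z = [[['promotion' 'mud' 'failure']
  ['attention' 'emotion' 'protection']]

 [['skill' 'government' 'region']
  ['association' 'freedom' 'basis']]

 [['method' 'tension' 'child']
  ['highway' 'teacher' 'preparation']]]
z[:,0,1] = ['mud', 'government', 'tension']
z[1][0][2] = 'region'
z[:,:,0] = [['promotion', 'attention'], ['skill', 'association'], ['method', 'highway']]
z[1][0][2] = 'region'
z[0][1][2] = 'protection'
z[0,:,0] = ['promotion', 'attention']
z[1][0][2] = 'region'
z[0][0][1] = 'mud'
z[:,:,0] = [['promotion', 'attention'], ['skill', 'association'], ['method', 'highway']]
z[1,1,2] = 'basis'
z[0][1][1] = 'emotion'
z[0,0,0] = 'promotion'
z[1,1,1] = 'freedom'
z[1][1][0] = 'association'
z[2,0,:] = ['method', 'tension', 'child']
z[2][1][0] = 'highway'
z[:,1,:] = [['attention', 'emotion', 'protection'], ['association', 'freedom', 'basis'], ['highway', 'teacher', 'preparation']]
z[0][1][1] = 'emotion'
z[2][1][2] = 'preparation'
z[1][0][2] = 'region'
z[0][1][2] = 'protection'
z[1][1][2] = 'basis'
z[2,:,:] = [['method', 'tension', 'child'], ['highway', 'teacher', 'preparation']]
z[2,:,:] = [['method', 'tension', 'child'], ['highway', 'teacher', 'preparation']]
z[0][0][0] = 'promotion'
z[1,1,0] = 'association'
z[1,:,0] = ['skill', 'association']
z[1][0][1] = 'government'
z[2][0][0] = 'method'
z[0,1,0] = 'attention'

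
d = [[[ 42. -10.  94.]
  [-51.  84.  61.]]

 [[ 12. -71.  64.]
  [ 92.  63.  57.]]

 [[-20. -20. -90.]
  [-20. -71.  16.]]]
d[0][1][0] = -51.0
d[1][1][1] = 63.0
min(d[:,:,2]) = -90.0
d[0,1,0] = -51.0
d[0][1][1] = 84.0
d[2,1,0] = -20.0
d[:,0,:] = [[42.0, -10.0, 94.0], [12.0, -71.0, 64.0], [-20.0, -20.0, -90.0]]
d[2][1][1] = -71.0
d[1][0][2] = 64.0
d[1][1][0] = 92.0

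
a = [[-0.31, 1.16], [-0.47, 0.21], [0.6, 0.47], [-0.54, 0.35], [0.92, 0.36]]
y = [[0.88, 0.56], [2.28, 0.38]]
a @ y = [[2.37, 0.27], [0.07, -0.18], [1.60, 0.51], [0.32, -0.17], [1.63, 0.65]]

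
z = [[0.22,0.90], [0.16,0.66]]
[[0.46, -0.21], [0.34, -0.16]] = z @ [[0.64, -0.89], [0.36, -0.02]]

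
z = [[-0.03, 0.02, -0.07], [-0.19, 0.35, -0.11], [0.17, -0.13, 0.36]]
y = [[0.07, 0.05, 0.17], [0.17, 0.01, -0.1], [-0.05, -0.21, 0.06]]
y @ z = [[0.02, -0.00, 0.05], [-0.02, 0.02, -0.05], [0.05, -0.08, 0.05]]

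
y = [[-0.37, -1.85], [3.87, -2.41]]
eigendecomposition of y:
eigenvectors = [[0.22+0.53j, (0.22-0.53j)], [0.82+0.00j, (0.82-0j)]]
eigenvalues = [(-1.39+2.47j), (-1.39-2.47j)]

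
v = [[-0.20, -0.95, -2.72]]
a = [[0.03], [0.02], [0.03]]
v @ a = [[-0.11]]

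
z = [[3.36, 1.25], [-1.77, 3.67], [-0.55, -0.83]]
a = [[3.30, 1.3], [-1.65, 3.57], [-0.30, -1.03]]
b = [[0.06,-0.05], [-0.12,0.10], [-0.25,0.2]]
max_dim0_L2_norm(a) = 3.94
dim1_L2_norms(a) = [3.55, 3.93, 1.07]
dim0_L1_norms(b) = [0.43, 0.35]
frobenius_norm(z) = 5.52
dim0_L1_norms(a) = [5.25, 5.9]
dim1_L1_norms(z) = [4.61, 5.44, 1.38]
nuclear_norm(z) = 7.79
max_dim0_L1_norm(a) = 5.9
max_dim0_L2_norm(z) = 3.96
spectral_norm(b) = 0.36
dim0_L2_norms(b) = [0.28, 0.23]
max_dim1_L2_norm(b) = 0.32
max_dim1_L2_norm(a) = 3.93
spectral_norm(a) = 4.02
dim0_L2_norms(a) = [3.7, 3.94]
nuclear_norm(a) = 7.63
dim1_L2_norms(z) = [3.58, 4.07, 1.0]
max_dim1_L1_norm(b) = 0.45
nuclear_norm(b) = 0.37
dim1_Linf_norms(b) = [0.06, 0.12, 0.25]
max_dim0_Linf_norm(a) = 3.57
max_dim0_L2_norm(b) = 0.28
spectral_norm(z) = 4.14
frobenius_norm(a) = 5.40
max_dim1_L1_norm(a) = 5.22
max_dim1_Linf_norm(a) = 3.57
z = a + b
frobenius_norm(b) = 0.36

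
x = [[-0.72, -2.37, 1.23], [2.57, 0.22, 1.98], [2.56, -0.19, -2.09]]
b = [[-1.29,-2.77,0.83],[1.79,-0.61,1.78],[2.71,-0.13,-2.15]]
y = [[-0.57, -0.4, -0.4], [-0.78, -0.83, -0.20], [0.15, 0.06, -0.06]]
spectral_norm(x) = 3.82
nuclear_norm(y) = 1.75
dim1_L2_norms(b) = [3.17, 2.6, 3.46]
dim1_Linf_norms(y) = [0.57, 0.83, 0.15]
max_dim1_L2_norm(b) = 3.46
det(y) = -0.04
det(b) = -24.83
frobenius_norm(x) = 5.40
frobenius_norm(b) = 5.36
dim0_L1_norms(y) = [1.5, 1.29, 0.66]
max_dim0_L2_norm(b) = 3.49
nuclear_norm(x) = 9.13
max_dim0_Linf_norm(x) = 2.57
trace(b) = -4.05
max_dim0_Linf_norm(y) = 0.83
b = x + y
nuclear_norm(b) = 9.02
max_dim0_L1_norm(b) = 5.79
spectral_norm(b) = 4.00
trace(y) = -1.46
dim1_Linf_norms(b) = [2.77, 1.79, 2.71]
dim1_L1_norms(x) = [4.32, 4.77, 4.84]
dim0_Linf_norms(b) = [2.71, 2.77, 2.15]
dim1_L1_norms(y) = [1.37, 1.81, 0.27]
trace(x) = -2.59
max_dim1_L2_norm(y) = 1.16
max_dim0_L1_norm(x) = 5.85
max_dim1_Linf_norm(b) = 2.77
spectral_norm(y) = 1.39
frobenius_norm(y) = 1.42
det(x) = -25.98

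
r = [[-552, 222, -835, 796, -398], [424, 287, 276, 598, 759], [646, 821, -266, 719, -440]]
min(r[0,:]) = -835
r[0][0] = -552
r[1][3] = 598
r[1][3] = 598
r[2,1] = 821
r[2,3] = 719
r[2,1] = 821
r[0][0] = -552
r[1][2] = 276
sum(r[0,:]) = -767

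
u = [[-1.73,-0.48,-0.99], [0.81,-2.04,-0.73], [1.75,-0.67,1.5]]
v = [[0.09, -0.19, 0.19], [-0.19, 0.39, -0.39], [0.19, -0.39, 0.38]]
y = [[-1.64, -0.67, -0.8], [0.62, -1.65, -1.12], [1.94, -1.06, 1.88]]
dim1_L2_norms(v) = [0.28, 0.58, 0.58]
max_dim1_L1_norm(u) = 3.92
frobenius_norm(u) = 3.91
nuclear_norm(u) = 6.02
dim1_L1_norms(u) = [3.2, 3.58, 3.92]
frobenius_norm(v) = 0.87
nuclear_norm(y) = 6.48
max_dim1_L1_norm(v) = 0.97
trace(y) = -1.41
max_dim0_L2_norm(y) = 2.61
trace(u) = -2.27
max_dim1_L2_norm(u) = 2.4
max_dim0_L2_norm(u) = 2.59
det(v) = 0.00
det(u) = 4.34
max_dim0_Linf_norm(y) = 1.94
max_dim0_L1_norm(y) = 4.2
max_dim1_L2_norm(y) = 2.9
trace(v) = 0.86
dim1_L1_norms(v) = [0.47, 0.97, 0.96]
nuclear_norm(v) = 0.88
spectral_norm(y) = 3.27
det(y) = 7.24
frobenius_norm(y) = 4.07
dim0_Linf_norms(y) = [1.94, 1.65, 1.88]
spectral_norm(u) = 3.09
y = v + u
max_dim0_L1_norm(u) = 4.29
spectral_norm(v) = 0.87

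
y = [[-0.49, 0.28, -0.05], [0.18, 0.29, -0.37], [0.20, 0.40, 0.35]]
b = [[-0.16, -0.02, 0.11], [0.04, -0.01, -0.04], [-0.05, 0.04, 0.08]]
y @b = [[0.09, 0.0, -0.07],[0.0, -0.02, -0.02],[-0.03, 0.01, 0.03]]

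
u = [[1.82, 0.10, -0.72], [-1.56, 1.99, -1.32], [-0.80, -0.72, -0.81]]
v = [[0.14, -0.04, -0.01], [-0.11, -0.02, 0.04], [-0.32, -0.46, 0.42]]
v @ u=[[0.33, -0.06, -0.04], [-0.2, -0.08, 0.07], [-0.2, -1.25, 0.5]]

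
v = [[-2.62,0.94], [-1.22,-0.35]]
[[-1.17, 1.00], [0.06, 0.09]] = v @ [[0.17, -0.21], [-0.77, 0.48]]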